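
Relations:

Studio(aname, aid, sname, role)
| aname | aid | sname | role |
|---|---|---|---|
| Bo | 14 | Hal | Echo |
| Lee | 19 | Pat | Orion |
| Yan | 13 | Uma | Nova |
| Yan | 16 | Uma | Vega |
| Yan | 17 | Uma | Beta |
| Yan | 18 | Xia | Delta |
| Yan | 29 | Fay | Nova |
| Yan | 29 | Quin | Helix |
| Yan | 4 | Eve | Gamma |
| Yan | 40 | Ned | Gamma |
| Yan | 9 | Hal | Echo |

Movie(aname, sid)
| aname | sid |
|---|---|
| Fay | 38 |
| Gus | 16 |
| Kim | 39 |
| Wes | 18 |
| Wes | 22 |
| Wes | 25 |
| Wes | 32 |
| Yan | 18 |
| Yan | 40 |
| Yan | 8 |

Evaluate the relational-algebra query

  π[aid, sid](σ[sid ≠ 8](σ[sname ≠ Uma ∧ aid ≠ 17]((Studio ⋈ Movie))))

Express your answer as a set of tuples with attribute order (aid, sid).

{(18, 18), (18, 40), (29, 18), (29, 40), (4, 18), (4, 40), (40, 18), (40, 40), (9, 18), (9, 40)}

Studio ⋈ Movie (natural join on aname): {(Yan, 13, Uma, Nova, 18), (Yan, 13, Uma, Nova, 40), (Yan, 13, Uma, Nova, 8), (Yan, 16, Uma, Vega, 18), (Yan, 16, Uma, Vega, 40), (Yan, 16, Uma, Vega, 8), (Yan, 17, Uma, Beta, 18), (Yan, 17, Uma, Beta, 40), (Yan, 17, Uma, Beta, 8), (Yan, 18, Xia, Delta, 18), (Yan, 18, Xia, Delta, 40), (Yan, 18, Xia, Delta, 8), (Yan, 29, Fay, Nova, 18), (Yan, 29, Fay, Nova, 40), (Yan, 29, Fay, Nova, 8), (Yan, 29, Quin, Helix, 18), (Yan, 29, Quin, Helix, 40), (Yan, 29, Quin, Helix, 8), (Yan, 4, Eve, Gamma, 18), (Yan, 4, Eve, Gamma, 40), (Yan, 4, Eve, Gamma, 8), (Yan, 40, Ned, Gamma, 18), (Yan, 40, Ned, Gamma, 40), (Yan, 40, Ned, Gamma, 8), (Yan, 9, Hal, Echo, 18), (Yan, 9, Hal, Echo, 40), (Yan, 9, Hal, Echo, 8)}
Apply σ_{sname ≠ Uma ∧ aid ≠ 17}; surviving tuples: {(Yan, 18, Xia, Delta, 18), (Yan, 18, Xia, Delta, 40), (Yan, 18, Xia, Delta, 8), (Yan, 29, Fay, Nova, 18), (Yan, 29, Fay, Nova, 40), (Yan, 29, Fay, Nova, 8), (Yan, 29, Quin, Helix, 18), (Yan, 29, Quin, Helix, 40), (Yan, 29, Quin, Helix, 8), (Yan, 4, Eve, Gamma, 18), (Yan, 4, Eve, Gamma, 40), (Yan, 4, Eve, Gamma, 8), (Yan, 40, Ned, Gamma, 18), (Yan, 40, Ned, Gamma, 40), (Yan, 40, Ned, Gamma, 8), (Yan, 9, Hal, Echo, 18), (Yan, 9, Hal, Echo, 40), (Yan, 9, Hal, Echo, 8)}
Apply σ_{sid ≠ 8}; surviving tuples: {(Yan, 18, Xia, Delta, 18), (Yan, 18, Xia, Delta, 40), (Yan, 29, Fay, Nova, 18), (Yan, 29, Fay, Nova, 40), (Yan, 29, Quin, Helix, 18), (Yan, 29, Quin, Helix, 40), (Yan, 4, Eve, Gamma, 18), (Yan, 4, Eve, Gamma, 40), (Yan, 40, Ned, Gamma, 18), (Yan, 40, Ned, Gamma, 40), (Yan, 9, Hal, Echo, 18), (Yan, 9, Hal, Echo, 40)}
Keep only column(s) aid, sid (2 duplicate(s) eliminated): {(18, 18), (18, 40), (29, 18), (29, 40), (4, 18), (4, 40), (40, 18), (40, 40), (9, 18), (9, 40)}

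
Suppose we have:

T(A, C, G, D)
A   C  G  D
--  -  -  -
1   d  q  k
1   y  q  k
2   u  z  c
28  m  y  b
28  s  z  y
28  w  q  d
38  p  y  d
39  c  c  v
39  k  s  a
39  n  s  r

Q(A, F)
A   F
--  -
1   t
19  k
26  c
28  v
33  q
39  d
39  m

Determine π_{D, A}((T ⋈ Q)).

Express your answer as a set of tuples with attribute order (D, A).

T ⋈ Q (natural join on A): {(1, d, q, k, t), (1, y, q, k, t), (28, m, y, b, v), (28, s, z, y, v), (28, w, q, d, v), (39, c, c, v, d), (39, c, c, v, m), (39, k, s, a, d), (39, k, s, a, m), (39, n, s, r, d), (39, n, s, r, m)}
Keep only column(s) D, A (4 duplicate(s) eliminated): {(a, 39), (b, 28), (d, 28), (k, 1), (r, 39), (v, 39), (y, 28)}

{(a, 39), (b, 28), (d, 28), (k, 1), (r, 39), (v, 39), (y, 28)}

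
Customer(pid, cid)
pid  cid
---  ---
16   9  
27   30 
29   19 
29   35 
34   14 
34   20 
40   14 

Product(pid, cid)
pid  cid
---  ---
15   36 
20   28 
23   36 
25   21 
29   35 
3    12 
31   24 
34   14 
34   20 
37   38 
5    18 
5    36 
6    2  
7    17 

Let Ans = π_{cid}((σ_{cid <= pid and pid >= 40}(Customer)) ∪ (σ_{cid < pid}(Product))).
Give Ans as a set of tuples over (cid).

Filtering on cid <= pid and pid >= 40 leaves {(40, 14)}.
Filtering on cid < pid leaves {(25, 21), (31, 24), (34, 14), (34, 20), (6, 2)}.
Set union of the two operands is {(25, 21), (31, 24), (34, 14), (34, 20), (40, 14), (6, 2)}.
π_{cid} gives {14, 2, 20, 21, 24} (1 duplicate(s) eliminated).

{14, 2, 20, 21, 24}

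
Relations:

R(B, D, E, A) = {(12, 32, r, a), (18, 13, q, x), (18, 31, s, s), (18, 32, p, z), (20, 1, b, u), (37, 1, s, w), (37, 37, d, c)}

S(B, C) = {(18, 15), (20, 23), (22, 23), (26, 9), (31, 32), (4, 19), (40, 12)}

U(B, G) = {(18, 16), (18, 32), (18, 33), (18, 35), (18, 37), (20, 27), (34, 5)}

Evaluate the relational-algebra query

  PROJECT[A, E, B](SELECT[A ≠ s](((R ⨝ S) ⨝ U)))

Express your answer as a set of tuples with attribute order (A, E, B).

Joining R and S on B yields {(18, 13, q, x, 15), (18, 31, s, s, 15), (18, 32, p, z, 15), (20, 1, b, u, 23)}.
Joining (R ⨝ S) and U on B yields {(18, 13, q, x, 15, 16), (18, 13, q, x, 15, 32), (18, 13, q, x, 15, 33), (18, 13, q, x, 15, 35), (18, 13, q, x, 15, 37), (18, 31, s, s, 15, 16), (18, 31, s, s, 15, 32), (18, 31, s, s, 15, 33), (18, 31, s, s, 15, 35), (18, 31, s, s, 15, 37), (18, 32, p, z, 15, 16), (18, 32, p, z, 15, 32), (18, 32, p, z, 15, 33), (18, 32, p, z, 15, 35), (18, 32, p, z, 15, 37), (20, 1, b, u, 23, 27)}.
σ[A ≠ s]: keep tuples satisfying A ≠ s → {(18, 13, q, x, 15, 16), (18, 13, q, x, 15, 32), (18, 13, q, x, 15, 33), (18, 13, q, x, 15, 35), (18, 13, q, x, 15, 37), (18, 32, p, z, 15, 16), (18, 32, p, z, 15, 32), (18, 32, p, z, 15, 33), (18, 32, p, z, 15, 35), (18, 32, p, z, 15, 37), (20, 1, b, u, 23, 27)}
π_{A, E, B} gives {(u, b, 20), (x, q, 18), (z, p, 18)} (8 duplicate(s) eliminated).

{(u, b, 20), (x, q, 18), (z, p, 18)}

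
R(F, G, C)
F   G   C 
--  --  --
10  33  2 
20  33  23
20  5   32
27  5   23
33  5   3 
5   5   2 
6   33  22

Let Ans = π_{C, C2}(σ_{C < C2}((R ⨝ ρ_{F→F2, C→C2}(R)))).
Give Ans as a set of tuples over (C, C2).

{(2, 22), (2, 23), (2, 3), (2, 32), (22, 23), (23, 32), (3, 23), (3, 32)}

ρ[F→F2, C→C2]: schema becomes (F2, G, C2); tuples unchanged.
Joining R and ρ_{F→F2, C→C2}(R) on G yields {(10, 33, 2, 10, 2), (10, 33, 2, 20, 23), (10, 33, 2, 6, 22), (20, 33, 23, 10, 2), (20, 33, 23, 20, 23), (20, 33, 23, 6, 22), (20, 5, 32, 20, 32), (20, 5, 32, 27, 23), (20, 5, 32, 33, 3), (20, 5, 32, 5, 2), (27, 5, 23, 20, 32), (27, 5, 23, 27, 23), (27, 5, 23, 33, 3), (27, 5, 23, 5, 2), (33, 5, 3, 20, 32), (33, 5, 3, 27, 23), (33, 5, 3, 33, 3), (33, 5, 3, 5, 2), (5, 5, 2, 20, 32), (5, 5, 2, 27, 23), (5, 5, 2, 33, 3), (5, 5, 2, 5, 2), (6, 33, 22, 10, 2), (6, 33, 22, 20, 23), (6, 33, 22, 6, 22)}.
σ[C < C2]: keep tuples satisfying C < C2 → {(10, 33, 2, 20, 23), (10, 33, 2, 6, 22), (27, 5, 23, 20, 32), (33, 5, 3, 20, 32), (33, 5, 3, 27, 23), (5, 5, 2, 20, 32), (5, 5, 2, 27, 23), (5, 5, 2, 33, 3), (6, 33, 22, 20, 23)}
π_{C, C2} gives {(2, 22), (2, 23), (2, 3), (2, 32), (22, 23), (23, 32), (3, 23), (3, 32)} (1 duplicate(s) eliminated).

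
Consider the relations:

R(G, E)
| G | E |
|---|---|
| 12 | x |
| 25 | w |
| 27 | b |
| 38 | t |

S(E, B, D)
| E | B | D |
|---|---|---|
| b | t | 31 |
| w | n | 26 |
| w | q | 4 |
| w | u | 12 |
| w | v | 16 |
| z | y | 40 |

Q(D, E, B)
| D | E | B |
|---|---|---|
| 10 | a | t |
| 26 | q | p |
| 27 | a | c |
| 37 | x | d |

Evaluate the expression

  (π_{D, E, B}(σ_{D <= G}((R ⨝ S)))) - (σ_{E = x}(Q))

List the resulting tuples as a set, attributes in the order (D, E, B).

{(12, w, u), (16, w, v), (4, w, q)}

Natural join on E: {(25, w, n, 26), (25, w, q, 4), (25, w, u, 12), (25, w, v, 16), (27, b, t, 31)}
Filtering on D <= G leaves {(25, w, q, 4), (25, w, u, 12), (25, w, v, 16)}.
π_{D, E, B} gives {(12, w, u), (16, w, v), (4, w, q)}.
Filtering on E = x leaves {(37, x, d)}.
Set difference of the two operands is {(12, w, u), (16, w, v), (4, w, q)}.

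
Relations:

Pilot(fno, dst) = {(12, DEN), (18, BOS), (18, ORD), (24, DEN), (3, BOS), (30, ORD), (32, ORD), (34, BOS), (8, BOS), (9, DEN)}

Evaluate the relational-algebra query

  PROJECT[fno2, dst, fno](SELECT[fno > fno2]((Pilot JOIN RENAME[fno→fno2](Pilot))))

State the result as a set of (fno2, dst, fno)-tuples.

{(12, DEN, 24), (18, BOS, 34), (18, ORD, 30), (18, ORD, 32), (3, BOS, 18), (3, BOS, 34), (3, BOS, 8), (30, ORD, 32), (8, BOS, 18), (8, BOS, 34), (9, DEN, 12), (9, DEN, 24)}

ρ[fno→fno2]: schema becomes (fno2, dst); tuples unchanged.
Natural join on dst: {(12, DEN, 12), (12, DEN, 24), (12, DEN, 9), (18, BOS, 18), (18, BOS, 3), (18, BOS, 34), (18, BOS, 8), (18, ORD, 18), (18, ORD, 30), (18, ORD, 32), (24, DEN, 12), (24, DEN, 24), (24, DEN, 9), (3, BOS, 18), (3, BOS, 3), (3, BOS, 34), (3, BOS, 8), (30, ORD, 18), (30, ORD, 30), (30, ORD, 32), (32, ORD, 18), (32, ORD, 30), (32, ORD, 32), (34, BOS, 18), (34, BOS, 3), (34, BOS, 34), (34, BOS, 8), (8, BOS, 18), (8, BOS, 3), (8, BOS, 34), (8, BOS, 8), (9, DEN, 12), (9, DEN, 24), (9, DEN, 9)}
Selection fno > fno2: {(12, DEN, 9), (18, BOS, 3), (18, BOS, 8), (24, DEN, 12), (24, DEN, 9), (30, ORD, 18), (32, ORD, 18), (32, ORD, 30), (34, BOS, 18), (34, BOS, 3), (34, BOS, 8), (8, BOS, 3)}
π_{fno2, dst, fno} gives {(12, DEN, 24), (18, BOS, 34), (18, ORD, 30), (18, ORD, 32), (3, BOS, 18), (3, BOS, 34), (3, BOS, 8), (30, ORD, 32), (8, BOS, 18), (8, BOS, 34), (9, DEN, 12), (9, DEN, 24)}.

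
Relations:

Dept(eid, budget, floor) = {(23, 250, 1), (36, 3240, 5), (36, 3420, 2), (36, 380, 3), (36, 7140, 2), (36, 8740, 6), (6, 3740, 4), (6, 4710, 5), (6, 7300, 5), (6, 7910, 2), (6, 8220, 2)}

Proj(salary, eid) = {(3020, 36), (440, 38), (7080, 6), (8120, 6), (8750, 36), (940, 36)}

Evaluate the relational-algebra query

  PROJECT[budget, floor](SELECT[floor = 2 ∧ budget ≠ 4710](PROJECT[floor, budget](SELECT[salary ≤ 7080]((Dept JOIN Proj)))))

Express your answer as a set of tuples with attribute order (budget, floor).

{(3420, 2), (7140, 2), (7910, 2), (8220, 2)}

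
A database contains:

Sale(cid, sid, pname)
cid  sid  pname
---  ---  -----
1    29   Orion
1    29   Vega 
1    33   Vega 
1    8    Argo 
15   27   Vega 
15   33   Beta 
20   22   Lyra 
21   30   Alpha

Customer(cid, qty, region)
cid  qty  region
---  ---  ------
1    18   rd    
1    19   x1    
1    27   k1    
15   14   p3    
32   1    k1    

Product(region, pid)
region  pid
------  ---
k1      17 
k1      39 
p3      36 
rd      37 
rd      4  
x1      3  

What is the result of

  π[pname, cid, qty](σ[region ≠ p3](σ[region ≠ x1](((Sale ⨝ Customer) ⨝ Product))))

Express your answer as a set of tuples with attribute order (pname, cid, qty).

{(Argo, 1, 18), (Argo, 1, 27), (Orion, 1, 18), (Orion, 1, 27), (Vega, 1, 18), (Vega, 1, 27)}

Natural join on cid: {(1, 29, Orion, 18, rd), (1, 29, Orion, 19, x1), (1, 29, Orion, 27, k1), (1, 29, Vega, 18, rd), (1, 29, Vega, 19, x1), (1, 29, Vega, 27, k1), (1, 33, Vega, 18, rd), (1, 33, Vega, 19, x1), (1, 33, Vega, 27, k1), (1, 8, Argo, 18, rd), (1, 8, Argo, 19, x1), (1, 8, Argo, 27, k1), (15, 27, Vega, 14, p3), (15, 33, Beta, 14, p3)}
Natural join on region: {(1, 29, Orion, 18, rd, 37), (1, 29, Orion, 18, rd, 4), (1, 29, Orion, 19, x1, 3), (1, 29, Orion, 27, k1, 17), (1, 29, Orion, 27, k1, 39), (1, 29, Vega, 18, rd, 37), (1, 29, Vega, 18, rd, 4), (1, 29, Vega, 19, x1, 3), (1, 29, Vega, 27, k1, 17), (1, 29, Vega, 27, k1, 39), (1, 33, Vega, 18, rd, 37), (1, 33, Vega, 18, rd, 4), (1, 33, Vega, 19, x1, 3), (1, 33, Vega, 27, k1, 17), (1, 33, Vega, 27, k1, 39), (1, 8, Argo, 18, rd, 37), (1, 8, Argo, 18, rd, 4), (1, 8, Argo, 19, x1, 3), (1, 8, Argo, 27, k1, 17), (1, 8, Argo, 27, k1, 39), (15, 27, Vega, 14, p3, 36), (15, 33, Beta, 14, p3, 36)}
Apply σ_{region ≠ x1}; surviving tuples: {(1, 29, Orion, 18, rd, 37), (1, 29, Orion, 18, rd, 4), (1, 29, Orion, 27, k1, 17), (1, 29, Orion, 27, k1, 39), (1, 29, Vega, 18, rd, 37), (1, 29, Vega, 18, rd, 4), (1, 29, Vega, 27, k1, 17), (1, 29, Vega, 27, k1, 39), (1, 33, Vega, 18, rd, 37), (1, 33, Vega, 18, rd, 4), (1, 33, Vega, 27, k1, 17), (1, 33, Vega, 27, k1, 39), (1, 8, Argo, 18, rd, 37), (1, 8, Argo, 18, rd, 4), (1, 8, Argo, 27, k1, 17), (1, 8, Argo, 27, k1, 39), (15, 27, Vega, 14, p3, 36), (15, 33, Beta, 14, p3, 36)}
Apply σ_{region ≠ p3}; surviving tuples: {(1, 29, Orion, 18, rd, 37), (1, 29, Orion, 18, rd, 4), (1, 29, Orion, 27, k1, 17), (1, 29, Orion, 27, k1, 39), (1, 29, Vega, 18, rd, 37), (1, 29, Vega, 18, rd, 4), (1, 29, Vega, 27, k1, 17), (1, 29, Vega, 27, k1, 39), (1, 33, Vega, 18, rd, 37), (1, 33, Vega, 18, rd, 4), (1, 33, Vega, 27, k1, 17), (1, 33, Vega, 27, k1, 39), (1, 8, Argo, 18, rd, 37), (1, 8, Argo, 18, rd, 4), (1, 8, Argo, 27, k1, 17), (1, 8, Argo, 27, k1, 39)}
Projecting to pname, cid, qty (10 duplicate(s) eliminated): {(Argo, 1, 18), (Argo, 1, 27), (Orion, 1, 18), (Orion, 1, 27), (Vega, 1, 18), (Vega, 1, 27)}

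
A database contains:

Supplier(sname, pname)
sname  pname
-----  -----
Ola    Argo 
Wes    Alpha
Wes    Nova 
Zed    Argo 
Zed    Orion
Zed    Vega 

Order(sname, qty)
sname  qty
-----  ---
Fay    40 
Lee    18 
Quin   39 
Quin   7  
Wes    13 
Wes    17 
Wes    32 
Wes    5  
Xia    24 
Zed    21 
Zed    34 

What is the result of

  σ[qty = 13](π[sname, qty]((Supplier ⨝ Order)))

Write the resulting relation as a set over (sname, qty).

{(Wes, 13)}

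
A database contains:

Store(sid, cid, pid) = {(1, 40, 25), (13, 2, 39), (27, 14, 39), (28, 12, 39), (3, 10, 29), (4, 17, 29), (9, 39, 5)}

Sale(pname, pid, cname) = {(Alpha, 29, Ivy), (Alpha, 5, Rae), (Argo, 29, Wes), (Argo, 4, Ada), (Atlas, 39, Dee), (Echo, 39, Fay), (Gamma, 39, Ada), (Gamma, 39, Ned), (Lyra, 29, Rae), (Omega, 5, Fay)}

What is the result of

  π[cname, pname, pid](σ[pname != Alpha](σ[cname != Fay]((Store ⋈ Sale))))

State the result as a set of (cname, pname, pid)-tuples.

{(Ada, Gamma, 39), (Dee, Atlas, 39), (Ned, Gamma, 39), (Rae, Lyra, 29), (Wes, Argo, 29)}

Joining Store and Sale on pid yields {(13, 2, 39, Atlas, Dee), (13, 2, 39, Echo, Fay), (13, 2, 39, Gamma, Ada), (13, 2, 39, Gamma, Ned), (27, 14, 39, Atlas, Dee), (27, 14, 39, Echo, Fay), (27, 14, 39, Gamma, Ada), (27, 14, 39, Gamma, Ned), (28, 12, 39, Atlas, Dee), (28, 12, 39, Echo, Fay), (28, 12, 39, Gamma, Ada), (28, 12, 39, Gamma, Ned), (3, 10, 29, Alpha, Ivy), (3, 10, 29, Argo, Wes), (3, 10, 29, Lyra, Rae), (4, 17, 29, Alpha, Ivy), (4, 17, 29, Argo, Wes), (4, 17, 29, Lyra, Rae), (9, 39, 5, Alpha, Rae), (9, 39, 5, Omega, Fay)}.
σ[cname != Fay]: keep tuples satisfying cname != Fay → {(13, 2, 39, Atlas, Dee), (13, 2, 39, Gamma, Ada), (13, 2, 39, Gamma, Ned), (27, 14, 39, Atlas, Dee), (27, 14, 39, Gamma, Ada), (27, 14, 39, Gamma, Ned), (28, 12, 39, Atlas, Dee), (28, 12, 39, Gamma, Ada), (28, 12, 39, Gamma, Ned), (3, 10, 29, Alpha, Ivy), (3, 10, 29, Argo, Wes), (3, 10, 29, Lyra, Rae), (4, 17, 29, Alpha, Ivy), (4, 17, 29, Argo, Wes), (4, 17, 29, Lyra, Rae), (9, 39, 5, Alpha, Rae)}
σ[pname != Alpha]: keep tuples satisfying pname != Alpha → {(13, 2, 39, Atlas, Dee), (13, 2, 39, Gamma, Ada), (13, 2, 39, Gamma, Ned), (27, 14, 39, Atlas, Dee), (27, 14, 39, Gamma, Ada), (27, 14, 39, Gamma, Ned), (28, 12, 39, Atlas, Dee), (28, 12, 39, Gamma, Ada), (28, 12, 39, Gamma, Ned), (3, 10, 29, Argo, Wes), (3, 10, 29, Lyra, Rae), (4, 17, 29, Argo, Wes), (4, 17, 29, Lyra, Rae)}
π[cname, pname, pid]: project onto (cname, pname, pid) (8 duplicate(s) eliminated) → {(Ada, Gamma, 39), (Dee, Atlas, 39), (Ned, Gamma, 39), (Rae, Lyra, 29), (Wes, Argo, 29)}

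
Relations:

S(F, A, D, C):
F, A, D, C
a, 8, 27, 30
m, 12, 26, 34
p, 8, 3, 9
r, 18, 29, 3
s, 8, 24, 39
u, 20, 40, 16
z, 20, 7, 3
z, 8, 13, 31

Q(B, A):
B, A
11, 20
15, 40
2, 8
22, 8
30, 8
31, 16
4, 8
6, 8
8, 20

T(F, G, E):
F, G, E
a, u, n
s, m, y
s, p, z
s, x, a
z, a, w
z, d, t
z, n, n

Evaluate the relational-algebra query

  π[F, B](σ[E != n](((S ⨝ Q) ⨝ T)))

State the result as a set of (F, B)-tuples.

{(s, 2), (s, 22), (s, 30), (s, 4), (s, 6), (z, 11), (z, 2), (z, 22), (z, 30), (z, 4), (z, 6), (z, 8)}

S ⋈ Q (natural join on A): {(a, 8, 27, 30, 2), (a, 8, 27, 30, 22), (a, 8, 27, 30, 30), (a, 8, 27, 30, 4), (a, 8, 27, 30, 6), (p, 8, 3, 9, 2), (p, 8, 3, 9, 22), (p, 8, 3, 9, 30), (p, 8, 3, 9, 4), (p, 8, 3, 9, 6), (s, 8, 24, 39, 2), (s, 8, 24, 39, 22), (s, 8, 24, 39, 30), (s, 8, 24, 39, 4), (s, 8, 24, 39, 6), (u, 20, 40, 16, 11), (u, 20, 40, 16, 8), (z, 20, 7, 3, 11), (z, 20, 7, 3, 8), (z, 8, 13, 31, 2), (z, 8, 13, 31, 22), (z, 8, 13, 31, 30), (z, 8, 13, 31, 4), (z, 8, 13, 31, 6)}
(S ⨝ Q) ⋈ T (natural join on F): {(a, 8, 27, 30, 2, u, n), (a, 8, 27, 30, 22, u, n), (a, 8, 27, 30, 30, u, n), (a, 8, 27, 30, 4, u, n), (a, 8, 27, 30, 6, u, n), (s, 8, 24, 39, 2, m, y), (s, 8, 24, 39, 2, p, z), (s, 8, 24, 39, 2, x, a), (s, 8, 24, 39, 22, m, y), (s, 8, 24, 39, 22, p, z), (s, 8, 24, 39, 22, x, a), (s, 8, 24, 39, 30, m, y), (s, 8, 24, 39, 30, p, z), (s, 8, 24, 39, 30, x, a), (s, 8, 24, 39, 4, m, y), (s, 8, 24, 39, 4, p, z), (s, 8, 24, 39, 4, x, a), (s, 8, 24, 39, 6, m, y), (s, 8, 24, 39, 6, p, z), (s, 8, 24, 39, 6, x, a), (z, 20, 7, 3, 11, a, w), (z, 20, 7, 3, 11, d, t), (z, 20, 7, 3, 11, n, n), (z, 20, 7, 3, 8, a, w), (z, 20, 7, 3, 8, d, t), (z, 20, 7, 3, 8, n, n), (z, 8, 13, 31, 2, a, w), (z, 8, 13, 31, 2, d, t), (z, 8, 13, 31, 2, n, n), (z, 8, 13, 31, 22, a, w), (z, 8, 13, 31, 22, d, t), (z, 8, 13, 31, 22, n, n), (z, 8, 13, 31, 30, a, w), (z, 8, 13, 31, 30, d, t), (z, 8, 13, 31, 30, n, n), (z, 8, 13, 31, 4, a, w), (z, 8, 13, 31, 4, d, t), (z, 8, 13, 31, 4, n, n), (z, 8, 13, 31, 6, a, w), (z, 8, 13, 31, 6, d, t), (z, 8, 13, 31, 6, n, n)}
Selection E != n: {(s, 8, 24, 39, 2, m, y), (s, 8, 24, 39, 2, p, z), (s, 8, 24, 39, 2, x, a), (s, 8, 24, 39, 22, m, y), (s, 8, 24, 39, 22, p, z), (s, 8, 24, 39, 22, x, a), (s, 8, 24, 39, 30, m, y), (s, 8, 24, 39, 30, p, z), (s, 8, 24, 39, 30, x, a), (s, 8, 24, 39, 4, m, y), (s, 8, 24, 39, 4, p, z), (s, 8, 24, 39, 4, x, a), (s, 8, 24, 39, 6, m, y), (s, 8, 24, 39, 6, p, z), (s, 8, 24, 39, 6, x, a), (z, 20, 7, 3, 11, a, w), (z, 20, 7, 3, 11, d, t), (z, 20, 7, 3, 8, a, w), (z, 20, 7, 3, 8, d, t), (z, 8, 13, 31, 2, a, w), (z, 8, 13, 31, 2, d, t), (z, 8, 13, 31, 22, a, w), (z, 8, 13, 31, 22, d, t), (z, 8, 13, 31, 30, a, w), (z, 8, 13, 31, 30, d, t), (z, 8, 13, 31, 4, a, w), (z, 8, 13, 31, 4, d, t), (z, 8, 13, 31, 6, a, w), (z, 8, 13, 31, 6, d, t)}
π[F, B]: project onto (F, B) (17 duplicate(s) eliminated) → {(s, 2), (s, 22), (s, 30), (s, 4), (s, 6), (z, 11), (z, 2), (z, 22), (z, 30), (z, 4), (z, 6), (z, 8)}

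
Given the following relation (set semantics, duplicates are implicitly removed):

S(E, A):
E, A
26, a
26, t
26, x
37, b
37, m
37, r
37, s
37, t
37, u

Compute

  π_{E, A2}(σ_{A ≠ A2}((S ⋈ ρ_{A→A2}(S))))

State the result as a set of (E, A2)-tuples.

ρ[A→A2]: schema becomes (E, A2); tuples unchanged.
Natural join on E: {(26, a, a), (26, a, t), (26, a, x), (26, t, a), (26, t, t), (26, t, x), (26, x, a), (26, x, t), (26, x, x), (37, b, b), (37, b, m), (37, b, r), (37, b, s), (37, b, t), (37, b, u), (37, m, b), (37, m, m), (37, m, r), (37, m, s), (37, m, t), (37, m, u), (37, r, b), (37, r, m), (37, r, r), (37, r, s), (37, r, t), (37, r, u), (37, s, b), (37, s, m), (37, s, r), (37, s, s), (37, s, t), (37, s, u), (37, t, b), (37, t, m), (37, t, r), (37, t, s), (37, t, t), (37, t, u), (37, u, b), (37, u, m), (37, u, r), (37, u, s), (37, u, t), (37, u, u)}
σ[A ≠ A2]: keep tuples satisfying A ≠ A2 → {(26, a, t), (26, a, x), (26, t, a), (26, t, x), (26, x, a), (26, x, t), (37, b, m), (37, b, r), (37, b, s), (37, b, t), (37, b, u), (37, m, b), (37, m, r), (37, m, s), (37, m, t), (37, m, u), (37, r, b), (37, r, m), (37, r, s), (37, r, t), (37, r, u), (37, s, b), (37, s, m), (37, s, r), (37, s, t), (37, s, u), (37, t, b), (37, t, m), (37, t, r), (37, t, s), (37, t, u), (37, u, b), (37, u, m), (37, u, r), (37, u, s), (37, u, t)}
π[E, A2]: project onto (E, A2) (27 duplicate(s) eliminated) → {(26, a), (26, t), (26, x), (37, b), (37, m), (37, r), (37, s), (37, t), (37, u)}

{(26, a), (26, t), (26, x), (37, b), (37, m), (37, r), (37, s), (37, t), (37, u)}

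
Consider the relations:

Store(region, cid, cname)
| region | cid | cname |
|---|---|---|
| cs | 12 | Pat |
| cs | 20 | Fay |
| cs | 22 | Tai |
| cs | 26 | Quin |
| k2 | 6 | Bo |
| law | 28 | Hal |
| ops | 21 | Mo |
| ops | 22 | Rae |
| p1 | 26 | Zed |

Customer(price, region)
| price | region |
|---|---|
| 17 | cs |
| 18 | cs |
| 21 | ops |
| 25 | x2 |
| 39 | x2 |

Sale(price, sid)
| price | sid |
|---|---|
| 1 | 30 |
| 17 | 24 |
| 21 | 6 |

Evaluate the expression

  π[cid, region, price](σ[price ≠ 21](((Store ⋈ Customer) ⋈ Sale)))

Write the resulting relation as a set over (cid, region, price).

{(12, cs, 17), (20, cs, 17), (22, cs, 17), (26, cs, 17)}

Joining Store and Customer on region yields {(cs, 12, Pat, 17), (cs, 12, Pat, 18), (cs, 20, Fay, 17), (cs, 20, Fay, 18), (cs, 22, Tai, 17), (cs, 22, Tai, 18), (cs, 26, Quin, 17), (cs, 26, Quin, 18), (ops, 21, Mo, 21), (ops, 22, Rae, 21)}.
Joining (Store ⋈ Customer) and Sale on price yields {(cs, 12, Pat, 17, 24), (cs, 20, Fay, 17, 24), (cs, 22, Tai, 17, 24), (cs, 26, Quin, 17, 24), (ops, 21, Mo, 21, 6), (ops, 22, Rae, 21, 6)}.
Selection price ≠ 21: {(cs, 12, Pat, 17, 24), (cs, 20, Fay, 17, 24), (cs, 22, Tai, 17, 24), (cs, 26, Quin, 17, 24)}
Keep only column(s) cid, region, price: {(12, cs, 17), (20, cs, 17), (22, cs, 17), (26, cs, 17)}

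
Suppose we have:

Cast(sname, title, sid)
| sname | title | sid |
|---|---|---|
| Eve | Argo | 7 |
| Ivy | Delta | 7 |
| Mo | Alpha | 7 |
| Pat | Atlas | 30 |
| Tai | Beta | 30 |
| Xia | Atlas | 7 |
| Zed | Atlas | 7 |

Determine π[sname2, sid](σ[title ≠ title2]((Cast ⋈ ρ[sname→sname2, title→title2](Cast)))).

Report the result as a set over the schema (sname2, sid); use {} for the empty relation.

ρ[sname→sname2, title→title2]: schema becomes (sname2, title2, sid); tuples unchanged.
Joining Cast and ρ[sname→sname2, title→title2](Cast) on sid yields {(Eve, Argo, 7, Eve, Argo), (Eve, Argo, 7, Ivy, Delta), (Eve, Argo, 7, Mo, Alpha), (Eve, Argo, 7, Xia, Atlas), (Eve, Argo, 7, Zed, Atlas), (Ivy, Delta, 7, Eve, Argo), (Ivy, Delta, 7, Ivy, Delta), (Ivy, Delta, 7, Mo, Alpha), (Ivy, Delta, 7, Xia, Atlas), (Ivy, Delta, 7, Zed, Atlas), (Mo, Alpha, 7, Eve, Argo), (Mo, Alpha, 7, Ivy, Delta), (Mo, Alpha, 7, Mo, Alpha), (Mo, Alpha, 7, Xia, Atlas), (Mo, Alpha, 7, Zed, Atlas), (Pat, Atlas, 30, Pat, Atlas), (Pat, Atlas, 30, Tai, Beta), (Tai, Beta, 30, Pat, Atlas), (Tai, Beta, 30, Tai, Beta), (Xia, Atlas, 7, Eve, Argo), (Xia, Atlas, 7, Ivy, Delta), (Xia, Atlas, 7, Mo, Alpha), (Xia, Atlas, 7, Xia, Atlas), (Xia, Atlas, 7, Zed, Atlas), (Zed, Atlas, 7, Eve, Argo), (Zed, Atlas, 7, Ivy, Delta), (Zed, Atlas, 7, Mo, Alpha), (Zed, Atlas, 7, Xia, Atlas), (Zed, Atlas, 7, Zed, Atlas)}.
Filtering on title ≠ title2 leaves {(Eve, Argo, 7, Ivy, Delta), (Eve, Argo, 7, Mo, Alpha), (Eve, Argo, 7, Xia, Atlas), (Eve, Argo, 7, Zed, Atlas), (Ivy, Delta, 7, Eve, Argo), (Ivy, Delta, 7, Mo, Alpha), (Ivy, Delta, 7, Xia, Atlas), (Ivy, Delta, 7, Zed, Atlas), (Mo, Alpha, 7, Eve, Argo), (Mo, Alpha, 7, Ivy, Delta), (Mo, Alpha, 7, Xia, Atlas), (Mo, Alpha, 7, Zed, Atlas), (Pat, Atlas, 30, Tai, Beta), (Tai, Beta, 30, Pat, Atlas), (Xia, Atlas, 7, Eve, Argo), (Xia, Atlas, 7, Ivy, Delta), (Xia, Atlas, 7, Mo, Alpha), (Zed, Atlas, 7, Eve, Argo), (Zed, Atlas, 7, Ivy, Delta), (Zed, Atlas, 7, Mo, Alpha)}.
Projecting to sname2, sid (13 duplicate(s) eliminated): {(Eve, 7), (Ivy, 7), (Mo, 7), (Pat, 30), (Tai, 30), (Xia, 7), (Zed, 7)}

{(Eve, 7), (Ivy, 7), (Mo, 7), (Pat, 30), (Tai, 30), (Xia, 7), (Zed, 7)}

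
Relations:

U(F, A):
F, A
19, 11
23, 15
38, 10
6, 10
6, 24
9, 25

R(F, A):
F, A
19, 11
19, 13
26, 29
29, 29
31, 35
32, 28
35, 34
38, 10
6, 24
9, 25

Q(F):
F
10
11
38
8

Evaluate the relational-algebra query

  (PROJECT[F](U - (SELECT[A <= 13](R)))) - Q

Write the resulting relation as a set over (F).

Filtering on A <= 13 leaves {(19, 11), (19, 13), (38, 10)}.
Difference: {(19, 11), (23, 15), (38, 10), (6, 10), (6, 24), (9, 25)} with {(19, 11), (19, 13), (38, 10)} → {(23, 15), (6, 10), (6, 24), (9, 25)}
π_{F} gives {23, 6, 9} (1 duplicate(s) eliminated).
Difference: {23, 6, 9} with {10, 11, 38, 8} → {23, 6, 9}

{23, 6, 9}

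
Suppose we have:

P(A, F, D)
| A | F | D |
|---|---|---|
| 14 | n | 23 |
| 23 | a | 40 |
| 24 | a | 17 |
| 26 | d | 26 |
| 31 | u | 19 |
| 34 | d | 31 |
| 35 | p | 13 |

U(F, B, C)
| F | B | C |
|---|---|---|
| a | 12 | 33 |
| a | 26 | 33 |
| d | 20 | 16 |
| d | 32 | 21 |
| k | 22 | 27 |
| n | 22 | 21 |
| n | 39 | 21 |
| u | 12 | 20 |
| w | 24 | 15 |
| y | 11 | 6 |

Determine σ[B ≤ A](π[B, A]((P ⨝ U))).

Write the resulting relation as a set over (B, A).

{(12, 23), (12, 24), (12, 31), (20, 26), (20, 34), (32, 34)}

Joining P and U on F yields {(14, n, 23, 22, 21), (14, n, 23, 39, 21), (23, a, 40, 12, 33), (23, a, 40, 26, 33), (24, a, 17, 12, 33), (24, a, 17, 26, 33), (26, d, 26, 20, 16), (26, d, 26, 32, 21), (31, u, 19, 12, 20), (34, d, 31, 20, 16), (34, d, 31, 32, 21)}.
π_{B, A} gives {(12, 23), (12, 24), (12, 31), (20, 26), (20, 34), (22, 14), (26, 23), (26, 24), (32, 26), (32, 34), (39, 14)}.
Filtering on B ≤ A leaves {(12, 23), (12, 24), (12, 31), (20, 26), (20, 34), (32, 34)}.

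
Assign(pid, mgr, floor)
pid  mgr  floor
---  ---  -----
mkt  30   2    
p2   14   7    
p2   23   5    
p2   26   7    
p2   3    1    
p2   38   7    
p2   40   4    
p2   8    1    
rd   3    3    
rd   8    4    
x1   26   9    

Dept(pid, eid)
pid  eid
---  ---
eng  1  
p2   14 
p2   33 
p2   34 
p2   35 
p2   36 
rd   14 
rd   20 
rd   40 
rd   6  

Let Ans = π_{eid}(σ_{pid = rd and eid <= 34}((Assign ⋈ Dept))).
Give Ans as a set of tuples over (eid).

{14, 20, 6}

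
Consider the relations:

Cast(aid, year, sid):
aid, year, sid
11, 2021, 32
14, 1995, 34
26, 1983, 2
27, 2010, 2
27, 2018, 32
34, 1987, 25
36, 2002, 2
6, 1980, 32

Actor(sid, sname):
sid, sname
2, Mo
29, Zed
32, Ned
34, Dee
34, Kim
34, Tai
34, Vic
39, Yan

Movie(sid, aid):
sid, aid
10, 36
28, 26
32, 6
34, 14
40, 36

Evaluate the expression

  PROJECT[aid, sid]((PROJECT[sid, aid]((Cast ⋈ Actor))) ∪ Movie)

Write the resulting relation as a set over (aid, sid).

{(11, 32), (14, 34), (26, 2), (26, 28), (27, 2), (27, 32), (36, 10), (36, 2), (36, 40), (6, 32)}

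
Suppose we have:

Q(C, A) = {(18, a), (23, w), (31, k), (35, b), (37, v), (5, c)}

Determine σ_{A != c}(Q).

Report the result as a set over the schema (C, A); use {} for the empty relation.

{(18, a), (23, w), (31, k), (35, b), (37, v)}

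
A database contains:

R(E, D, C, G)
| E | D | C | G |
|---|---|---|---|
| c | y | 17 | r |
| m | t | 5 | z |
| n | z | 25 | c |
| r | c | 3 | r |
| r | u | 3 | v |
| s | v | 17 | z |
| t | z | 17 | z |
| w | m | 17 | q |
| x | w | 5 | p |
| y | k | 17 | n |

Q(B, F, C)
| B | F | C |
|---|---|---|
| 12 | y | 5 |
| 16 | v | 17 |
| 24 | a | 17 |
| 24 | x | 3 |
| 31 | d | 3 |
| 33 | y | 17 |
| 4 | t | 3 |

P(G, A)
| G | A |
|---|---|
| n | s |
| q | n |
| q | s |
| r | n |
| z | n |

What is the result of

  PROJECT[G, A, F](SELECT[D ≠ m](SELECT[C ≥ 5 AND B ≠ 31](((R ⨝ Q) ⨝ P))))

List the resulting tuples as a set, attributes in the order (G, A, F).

{(n, s, a), (n, s, v), (n, s, y), (r, n, a), (r, n, v), (r, n, y), (z, n, a), (z, n, v), (z, n, y)}

Natural join on C: {(c, y, 17, r, 16, v), (c, y, 17, r, 24, a), (c, y, 17, r, 33, y), (m, t, 5, z, 12, y), (r, c, 3, r, 24, x), (r, c, 3, r, 31, d), (r, c, 3, r, 4, t), (r, u, 3, v, 24, x), (r, u, 3, v, 31, d), (r, u, 3, v, 4, t), (s, v, 17, z, 16, v), (s, v, 17, z, 24, a), (s, v, 17, z, 33, y), (t, z, 17, z, 16, v), (t, z, 17, z, 24, a), (t, z, 17, z, 33, y), (w, m, 17, q, 16, v), (w, m, 17, q, 24, a), (w, m, 17, q, 33, y), (x, w, 5, p, 12, y), (y, k, 17, n, 16, v), (y, k, 17, n, 24, a), (y, k, 17, n, 33, y)}
Natural join on G: {(c, y, 17, r, 16, v, n), (c, y, 17, r, 24, a, n), (c, y, 17, r, 33, y, n), (m, t, 5, z, 12, y, n), (r, c, 3, r, 24, x, n), (r, c, 3, r, 31, d, n), (r, c, 3, r, 4, t, n), (s, v, 17, z, 16, v, n), (s, v, 17, z, 24, a, n), (s, v, 17, z, 33, y, n), (t, z, 17, z, 16, v, n), (t, z, 17, z, 24, a, n), (t, z, 17, z, 33, y, n), (w, m, 17, q, 16, v, n), (w, m, 17, q, 16, v, s), (w, m, 17, q, 24, a, n), (w, m, 17, q, 24, a, s), (w, m, 17, q, 33, y, n), (w, m, 17, q, 33, y, s), (y, k, 17, n, 16, v, s), (y, k, 17, n, 24, a, s), (y, k, 17, n, 33, y, s)}
Apply σ_{C ≥ 5 AND B ≠ 31}; surviving tuples: {(c, y, 17, r, 16, v, n), (c, y, 17, r, 24, a, n), (c, y, 17, r, 33, y, n), (m, t, 5, z, 12, y, n), (s, v, 17, z, 16, v, n), (s, v, 17, z, 24, a, n), (s, v, 17, z, 33, y, n), (t, z, 17, z, 16, v, n), (t, z, 17, z, 24, a, n), (t, z, 17, z, 33, y, n), (w, m, 17, q, 16, v, n), (w, m, 17, q, 16, v, s), (w, m, 17, q, 24, a, n), (w, m, 17, q, 24, a, s), (w, m, 17, q, 33, y, n), (w, m, 17, q, 33, y, s), (y, k, 17, n, 16, v, s), (y, k, 17, n, 24, a, s), (y, k, 17, n, 33, y, s)}
Apply σ_{D ≠ m}; surviving tuples: {(c, y, 17, r, 16, v, n), (c, y, 17, r, 24, a, n), (c, y, 17, r, 33, y, n), (m, t, 5, z, 12, y, n), (s, v, 17, z, 16, v, n), (s, v, 17, z, 24, a, n), (s, v, 17, z, 33, y, n), (t, z, 17, z, 16, v, n), (t, z, 17, z, 24, a, n), (t, z, 17, z, 33, y, n), (y, k, 17, n, 16, v, s), (y, k, 17, n, 24, a, s), (y, k, 17, n, 33, y, s)}
Keep only column(s) G, A, F (4 duplicate(s) eliminated): {(n, s, a), (n, s, v), (n, s, y), (r, n, a), (r, n, v), (r, n, y), (z, n, a), (z, n, v), (z, n, y)}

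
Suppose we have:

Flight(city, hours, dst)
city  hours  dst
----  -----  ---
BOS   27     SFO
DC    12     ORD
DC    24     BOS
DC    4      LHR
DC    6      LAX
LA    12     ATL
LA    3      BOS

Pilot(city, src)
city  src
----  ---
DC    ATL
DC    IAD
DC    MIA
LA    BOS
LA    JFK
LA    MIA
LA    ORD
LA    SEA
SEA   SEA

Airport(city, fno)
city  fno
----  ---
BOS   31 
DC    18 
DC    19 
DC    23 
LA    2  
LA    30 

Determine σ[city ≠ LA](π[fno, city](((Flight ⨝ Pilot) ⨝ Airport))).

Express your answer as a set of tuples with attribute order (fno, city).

{(18, DC), (19, DC), (23, DC)}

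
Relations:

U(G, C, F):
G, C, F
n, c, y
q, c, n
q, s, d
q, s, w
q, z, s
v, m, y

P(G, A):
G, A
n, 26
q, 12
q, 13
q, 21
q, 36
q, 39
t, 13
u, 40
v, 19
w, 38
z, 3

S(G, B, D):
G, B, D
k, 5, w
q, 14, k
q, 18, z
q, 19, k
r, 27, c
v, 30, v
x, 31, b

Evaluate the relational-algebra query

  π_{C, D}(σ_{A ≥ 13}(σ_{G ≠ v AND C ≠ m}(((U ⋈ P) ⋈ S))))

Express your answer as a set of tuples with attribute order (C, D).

{(c, k), (c, z), (s, k), (s, z), (z, k), (z, z)}

Joining U and P on G yields {(n, c, y, 26), (q, c, n, 12), (q, c, n, 13), (q, c, n, 21), (q, c, n, 36), (q, c, n, 39), (q, s, d, 12), (q, s, d, 13), (q, s, d, 21), (q, s, d, 36), (q, s, d, 39), (q, s, w, 12), (q, s, w, 13), (q, s, w, 21), (q, s, w, 36), (q, s, w, 39), (q, z, s, 12), (q, z, s, 13), (q, z, s, 21), (q, z, s, 36), (q, z, s, 39), (v, m, y, 19)}.
Joining (U ⋈ P) and S on G yields {(q, c, n, 12, 14, k), (q, c, n, 12, 18, z), (q, c, n, 12, 19, k), (q, c, n, 13, 14, k), (q, c, n, 13, 18, z), (q, c, n, 13, 19, k), (q, c, n, 21, 14, k), (q, c, n, 21, 18, z), (q, c, n, 21, 19, k), (q, c, n, 36, 14, k), (q, c, n, 36, 18, z), (q, c, n, 36, 19, k), (q, c, n, 39, 14, k), (q, c, n, 39, 18, z), (q, c, n, 39, 19, k), (q, s, d, 12, 14, k), (q, s, d, 12, 18, z), (q, s, d, 12, 19, k), (q, s, d, 13, 14, k), (q, s, d, 13, 18, z), (q, s, d, 13, 19, k), (q, s, d, 21, 14, k), (q, s, d, 21, 18, z), (q, s, d, 21, 19, k), (q, s, d, 36, 14, k), (q, s, d, 36, 18, z), (q, s, d, 36, 19, k), (q, s, d, 39, 14, k), (q, s, d, 39, 18, z), (q, s, d, 39, 19, k), (q, s, w, 12, 14, k), (q, s, w, 12, 18, z), (q, s, w, 12, 19, k), (q, s, w, 13, 14, k), (q, s, w, 13, 18, z), (q, s, w, 13, 19, k), (q, s, w, 21, 14, k), (q, s, w, 21, 18, z), (q, s, w, 21, 19, k), (q, s, w, 36, 14, k), (q, s, w, 36, 18, z), (q, s, w, 36, 19, k), (q, s, w, 39, 14, k), (q, s, w, 39, 18, z), (q, s, w, 39, 19, k), (q, z, s, 12, 14, k), (q, z, s, 12, 18, z), (q, z, s, 12, 19, k), (q, z, s, 13, 14, k), (q, z, s, 13, 18, z), (q, z, s, 13, 19, k), (q, z, s, 21, 14, k), (q, z, s, 21, 18, z), (q, z, s, 21, 19, k), (q, z, s, 36, 14, k), (q, z, s, 36, 18, z), (q, z, s, 36, 19, k), (q, z, s, 39, 14, k), (q, z, s, 39, 18, z), (q, z, s, 39, 19, k), (v, m, y, 19, 30, v)}.
σ[G ≠ v AND C ≠ m]: keep tuples satisfying G ≠ v AND C ≠ m → {(q, c, n, 12, 14, k), (q, c, n, 12, 18, z), (q, c, n, 12, 19, k), (q, c, n, 13, 14, k), (q, c, n, 13, 18, z), (q, c, n, 13, 19, k), (q, c, n, 21, 14, k), (q, c, n, 21, 18, z), (q, c, n, 21, 19, k), (q, c, n, 36, 14, k), (q, c, n, 36, 18, z), (q, c, n, 36, 19, k), (q, c, n, 39, 14, k), (q, c, n, 39, 18, z), (q, c, n, 39, 19, k), (q, s, d, 12, 14, k), (q, s, d, 12, 18, z), (q, s, d, 12, 19, k), (q, s, d, 13, 14, k), (q, s, d, 13, 18, z), (q, s, d, 13, 19, k), (q, s, d, 21, 14, k), (q, s, d, 21, 18, z), (q, s, d, 21, 19, k), (q, s, d, 36, 14, k), (q, s, d, 36, 18, z), (q, s, d, 36, 19, k), (q, s, d, 39, 14, k), (q, s, d, 39, 18, z), (q, s, d, 39, 19, k), (q, s, w, 12, 14, k), (q, s, w, 12, 18, z), (q, s, w, 12, 19, k), (q, s, w, 13, 14, k), (q, s, w, 13, 18, z), (q, s, w, 13, 19, k), (q, s, w, 21, 14, k), (q, s, w, 21, 18, z), (q, s, w, 21, 19, k), (q, s, w, 36, 14, k), (q, s, w, 36, 18, z), (q, s, w, 36, 19, k), (q, s, w, 39, 14, k), (q, s, w, 39, 18, z), (q, s, w, 39, 19, k), (q, z, s, 12, 14, k), (q, z, s, 12, 18, z), (q, z, s, 12, 19, k), (q, z, s, 13, 14, k), (q, z, s, 13, 18, z), (q, z, s, 13, 19, k), (q, z, s, 21, 14, k), (q, z, s, 21, 18, z), (q, z, s, 21, 19, k), (q, z, s, 36, 14, k), (q, z, s, 36, 18, z), (q, z, s, 36, 19, k), (q, z, s, 39, 14, k), (q, z, s, 39, 18, z), (q, z, s, 39, 19, k)}
σ[A ≥ 13]: keep tuples satisfying A ≥ 13 → {(q, c, n, 13, 14, k), (q, c, n, 13, 18, z), (q, c, n, 13, 19, k), (q, c, n, 21, 14, k), (q, c, n, 21, 18, z), (q, c, n, 21, 19, k), (q, c, n, 36, 14, k), (q, c, n, 36, 18, z), (q, c, n, 36, 19, k), (q, c, n, 39, 14, k), (q, c, n, 39, 18, z), (q, c, n, 39, 19, k), (q, s, d, 13, 14, k), (q, s, d, 13, 18, z), (q, s, d, 13, 19, k), (q, s, d, 21, 14, k), (q, s, d, 21, 18, z), (q, s, d, 21, 19, k), (q, s, d, 36, 14, k), (q, s, d, 36, 18, z), (q, s, d, 36, 19, k), (q, s, d, 39, 14, k), (q, s, d, 39, 18, z), (q, s, d, 39, 19, k), (q, s, w, 13, 14, k), (q, s, w, 13, 18, z), (q, s, w, 13, 19, k), (q, s, w, 21, 14, k), (q, s, w, 21, 18, z), (q, s, w, 21, 19, k), (q, s, w, 36, 14, k), (q, s, w, 36, 18, z), (q, s, w, 36, 19, k), (q, s, w, 39, 14, k), (q, s, w, 39, 18, z), (q, s, w, 39, 19, k), (q, z, s, 13, 14, k), (q, z, s, 13, 18, z), (q, z, s, 13, 19, k), (q, z, s, 21, 14, k), (q, z, s, 21, 18, z), (q, z, s, 21, 19, k), (q, z, s, 36, 14, k), (q, z, s, 36, 18, z), (q, z, s, 36, 19, k), (q, z, s, 39, 14, k), (q, z, s, 39, 18, z), (q, z, s, 39, 19, k)}
Projecting to C, D (42 duplicate(s) eliminated): {(c, k), (c, z), (s, k), (s, z), (z, k), (z, z)}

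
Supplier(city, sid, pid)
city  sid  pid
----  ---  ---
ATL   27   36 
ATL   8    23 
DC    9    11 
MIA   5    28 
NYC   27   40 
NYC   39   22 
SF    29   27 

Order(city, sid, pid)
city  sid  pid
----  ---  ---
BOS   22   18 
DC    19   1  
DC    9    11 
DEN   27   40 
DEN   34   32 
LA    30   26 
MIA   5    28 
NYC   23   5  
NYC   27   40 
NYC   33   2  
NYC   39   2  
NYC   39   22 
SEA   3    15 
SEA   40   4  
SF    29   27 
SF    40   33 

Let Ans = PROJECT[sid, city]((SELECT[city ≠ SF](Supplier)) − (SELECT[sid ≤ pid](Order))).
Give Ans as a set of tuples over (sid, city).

Filtering on city ≠ SF leaves {(ATL, 27, 36), (ATL, 8, 23), (DC, 9, 11), (MIA, 5, 28), (NYC, 27, 40), (NYC, 39, 22)}.
Filtering on sid ≤ pid leaves {(DC, 9, 11), (DEN, 27, 40), (MIA, 5, 28), (NYC, 27, 40), (SEA, 3, 15)}.
Set difference of the two operands is {(ATL, 27, 36), (ATL, 8, 23), (NYC, 39, 22)}.
Keep only column(s) sid, city: {(27, ATL), (39, NYC), (8, ATL)}

{(27, ATL), (39, NYC), (8, ATL)}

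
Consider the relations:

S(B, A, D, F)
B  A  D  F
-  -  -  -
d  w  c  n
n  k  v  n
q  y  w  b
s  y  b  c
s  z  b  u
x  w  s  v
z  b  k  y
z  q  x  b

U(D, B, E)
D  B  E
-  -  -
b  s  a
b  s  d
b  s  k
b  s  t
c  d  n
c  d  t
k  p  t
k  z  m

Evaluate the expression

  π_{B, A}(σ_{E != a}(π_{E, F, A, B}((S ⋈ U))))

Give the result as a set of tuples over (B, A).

Joining S and U on B, D yields {(d, w, c, n, n), (d, w, c, n, t), (s, y, b, c, a), (s, y, b, c, d), (s, y, b, c, k), (s, y, b, c, t), (s, z, b, u, a), (s, z, b, u, d), (s, z, b, u, k), (s, z, b, u, t), (z, b, k, y, m)}.
π_{E, F, A, B} gives {(a, c, y, s), (a, u, z, s), (d, c, y, s), (d, u, z, s), (k, c, y, s), (k, u, z, s), (m, y, b, z), (n, n, w, d), (t, c, y, s), (t, n, w, d), (t, u, z, s)}.
Apply σ_{E != a}; surviving tuples: {(d, c, y, s), (d, u, z, s), (k, c, y, s), (k, u, z, s), (m, y, b, z), (n, n, w, d), (t, c, y, s), (t, n, w, d), (t, u, z, s)}
π_{B, A} gives {(d, w), (s, y), (s, z), (z, b)} (5 duplicate(s) eliminated).

{(d, w), (s, y), (s, z), (z, b)}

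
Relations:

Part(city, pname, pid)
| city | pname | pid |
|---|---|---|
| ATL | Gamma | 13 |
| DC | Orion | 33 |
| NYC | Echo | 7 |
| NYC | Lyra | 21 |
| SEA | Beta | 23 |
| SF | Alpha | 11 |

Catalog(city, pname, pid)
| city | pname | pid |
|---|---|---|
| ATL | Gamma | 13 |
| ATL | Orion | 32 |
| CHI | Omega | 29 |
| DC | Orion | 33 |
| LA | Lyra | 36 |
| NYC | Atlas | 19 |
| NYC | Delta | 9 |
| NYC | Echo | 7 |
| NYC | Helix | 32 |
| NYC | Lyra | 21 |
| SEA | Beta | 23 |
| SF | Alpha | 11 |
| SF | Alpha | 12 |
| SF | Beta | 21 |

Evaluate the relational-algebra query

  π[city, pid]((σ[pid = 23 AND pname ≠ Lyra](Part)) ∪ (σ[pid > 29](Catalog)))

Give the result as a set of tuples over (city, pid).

{(ATL, 32), (DC, 33), (LA, 36), (NYC, 32), (SEA, 23)}

σ[pid = 23 AND pname ≠ Lyra]: keep tuples satisfying pid = 23 AND pname ≠ Lyra → {(SEA, Beta, 23)}
σ[pid > 29]: keep tuples satisfying pid > 29 → {(ATL, Orion, 32), (DC, Orion, 33), (LA, Lyra, 36), (NYC, Helix, 32)}
Set union of the two operands is {(ATL, Orion, 32), (DC, Orion, 33), (LA, Lyra, 36), (NYC, Helix, 32), (SEA, Beta, 23)}.
Projecting to city, pid: {(ATL, 32), (DC, 33), (LA, 36), (NYC, 32), (SEA, 23)}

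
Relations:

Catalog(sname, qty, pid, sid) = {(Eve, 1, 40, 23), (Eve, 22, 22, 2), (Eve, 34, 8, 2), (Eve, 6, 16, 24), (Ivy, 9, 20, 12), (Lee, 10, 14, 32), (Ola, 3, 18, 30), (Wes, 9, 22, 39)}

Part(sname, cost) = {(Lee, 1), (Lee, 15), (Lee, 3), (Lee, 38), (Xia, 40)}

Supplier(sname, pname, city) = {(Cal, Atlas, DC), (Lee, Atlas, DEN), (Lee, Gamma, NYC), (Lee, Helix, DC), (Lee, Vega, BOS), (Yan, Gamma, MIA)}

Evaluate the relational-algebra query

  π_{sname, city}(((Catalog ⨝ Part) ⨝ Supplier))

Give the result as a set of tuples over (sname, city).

Joining Catalog and Part on sname yields {(Lee, 10, 14, 32, 1), (Lee, 10, 14, 32, 15), (Lee, 10, 14, 32, 3), (Lee, 10, 14, 32, 38)}.
Joining (Catalog ⨝ Part) and Supplier on sname yields {(Lee, 10, 14, 32, 1, Atlas, DEN), (Lee, 10, 14, 32, 1, Gamma, NYC), (Lee, 10, 14, 32, 1, Helix, DC), (Lee, 10, 14, 32, 1, Vega, BOS), (Lee, 10, 14, 32, 15, Atlas, DEN), (Lee, 10, 14, 32, 15, Gamma, NYC), (Lee, 10, 14, 32, 15, Helix, DC), (Lee, 10, 14, 32, 15, Vega, BOS), (Lee, 10, 14, 32, 3, Atlas, DEN), (Lee, 10, 14, 32, 3, Gamma, NYC), (Lee, 10, 14, 32, 3, Helix, DC), (Lee, 10, 14, 32, 3, Vega, BOS), (Lee, 10, 14, 32, 38, Atlas, DEN), (Lee, 10, 14, 32, 38, Gamma, NYC), (Lee, 10, 14, 32, 38, Helix, DC), (Lee, 10, 14, 32, 38, Vega, BOS)}.
Projecting to sname, city (12 duplicate(s) eliminated): {(Lee, BOS), (Lee, DC), (Lee, DEN), (Lee, NYC)}

{(Lee, BOS), (Lee, DC), (Lee, DEN), (Lee, NYC)}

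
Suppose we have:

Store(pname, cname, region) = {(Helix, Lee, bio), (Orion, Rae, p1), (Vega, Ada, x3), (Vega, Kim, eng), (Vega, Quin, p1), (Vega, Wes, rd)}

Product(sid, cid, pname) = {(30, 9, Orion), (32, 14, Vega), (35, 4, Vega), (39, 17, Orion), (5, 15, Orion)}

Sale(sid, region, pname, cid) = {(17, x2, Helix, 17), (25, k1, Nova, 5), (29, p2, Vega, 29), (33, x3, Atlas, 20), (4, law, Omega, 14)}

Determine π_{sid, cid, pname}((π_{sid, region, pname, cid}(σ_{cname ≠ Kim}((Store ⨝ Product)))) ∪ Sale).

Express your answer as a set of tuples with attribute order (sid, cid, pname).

{(17, 17, Helix), (25, 5, Nova), (29, 29, Vega), (30, 9, Orion), (32, 14, Vega), (33, 20, Atlas), (35, 4, Vega), (39, 17, Orion), (4, 14, Omega), (5, 15, Orion)}

Joining Store and Product on pname yields {(Orion, Rae, p1, 30, 9), (Orion, Rae, p1, 39, 17), (Orion, Rae, p1, 5, 15), (Vega, Ada, x3, 32, 14), (Vega, Ada, x3, 35, 4), (Vega, Kim, eng, 32, 14), (Vega, Kim, eng, 35, 4), (Vega, Quin, p1, 32, 14), (Vega, Quin, p1, 35, 4), (Vega, Wes, rd, 32, 14), (Vega, Wes, rd, 35, 4)}.
Selection cname ≠ Kim: {(Orion, Rae, p1, 30, 9), (Orion, Rae, p1, 39, 17), (Orion, Rae, p1, 5, 15), (Vega, Ada, x3, 32, 14), (Vega, Ada, x3, 35, 4), (Vega, Quin, p1, 32, 14), (Vega, Quin, p1, 35, 4), (Vega, Wes, rd, 32, 14), (Vega, Wes, rd, 35, 4)}
π[sid, region, pname, cid]: project onto (sid, region, pname, cid) → {(30, p1, Orion, 9), (32, p1, Vega, 14), (32, rd, Vega, 14), (32, x3, Vega, 14), (35, p1, Vega, 4), (35, rd, Vega, 4), (35, x3, Vega, 4), (39, p1, Orion, 17), (5, p1, Orion, 15)}
Set union of the two operands is {(17, x2, Helix, 17), (25, k1, Nova, 5), (29, p2, Vega, 29), (30, p1, Orion, 9), (32, p1, Vega, 14), (32, rd, Vega, 14), (32, x3, Vega, 14), (33, x3, Atlas, 20), (35, p1, Vega, 4), (35, rd, Vega, 4), (35, x3, Vega, 4), (39, p1, Orion, 17), (4, law, Omega, 14), (5, p1, Orion, 15)}.
π[sid, cid, pname]: project onto (sid, cid, pname) (4 duplicate(s) eliminated) → {(17, 17, Helix), (25, 5, Nova), (29, 29, Vega), (30, 9, Orion), (32, 14, Vega), (33, 20, Atlas), (35, 4, Vega), (39, 17, Orion), (4, 14, Omega), (5, 15, Orion)}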